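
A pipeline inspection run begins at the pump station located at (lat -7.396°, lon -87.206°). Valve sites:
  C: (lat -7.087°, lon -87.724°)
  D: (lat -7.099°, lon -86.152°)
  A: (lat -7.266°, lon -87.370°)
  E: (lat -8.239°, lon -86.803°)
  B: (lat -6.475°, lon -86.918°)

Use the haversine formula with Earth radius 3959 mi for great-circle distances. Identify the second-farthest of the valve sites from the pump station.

B

Distance to each, sorted:
D: 75.1 mi
B: 66.6 mi
E: 64.5 mi
C: 41.4 mi
A: 14.4 mi
The second-farthest is B at 66.6 mi.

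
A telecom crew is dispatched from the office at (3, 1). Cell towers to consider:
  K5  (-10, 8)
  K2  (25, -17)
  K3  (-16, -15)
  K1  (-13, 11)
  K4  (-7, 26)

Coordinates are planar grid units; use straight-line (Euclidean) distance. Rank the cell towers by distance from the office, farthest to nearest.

K2, K4, K3, K1, K5

Computing each straight-line distance from (3, 1):
K2 (25, -17): 28.4
K4 (-7, 26): 26.9
K3 (-16, -15): 24.8
K1 (-13, 11): 18.9
K5 (-10, 8): 14.8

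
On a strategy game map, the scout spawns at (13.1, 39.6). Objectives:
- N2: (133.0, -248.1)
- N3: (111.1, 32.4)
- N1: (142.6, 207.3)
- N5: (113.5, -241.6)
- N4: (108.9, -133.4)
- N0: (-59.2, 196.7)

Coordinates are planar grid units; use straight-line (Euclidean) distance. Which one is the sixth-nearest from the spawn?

N2

Distance to each, sorted:
N3: 98.3
N0: 172.9
N4: 197.8
N1: 211.9
N5: 298.6
N2: 311.7
The sixth-nearest is N2 at 311.7.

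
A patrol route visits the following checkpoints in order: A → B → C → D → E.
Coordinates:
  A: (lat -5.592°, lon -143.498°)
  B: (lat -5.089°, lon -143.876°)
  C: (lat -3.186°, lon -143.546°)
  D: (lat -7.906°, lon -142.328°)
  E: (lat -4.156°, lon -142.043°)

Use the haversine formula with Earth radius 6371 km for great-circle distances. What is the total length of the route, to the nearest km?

Leg distances:
A→B: 69.9 km  (cumulative 69.9 km)
B→C: 214.7 km  (cumulative 284.6 km)
C→D: 541.9 km  (cumulative 826.5 km)
D→E: 418.2 km  (cumulative 1244.6 km)
Total route length ≈ 1245 km.

1245 km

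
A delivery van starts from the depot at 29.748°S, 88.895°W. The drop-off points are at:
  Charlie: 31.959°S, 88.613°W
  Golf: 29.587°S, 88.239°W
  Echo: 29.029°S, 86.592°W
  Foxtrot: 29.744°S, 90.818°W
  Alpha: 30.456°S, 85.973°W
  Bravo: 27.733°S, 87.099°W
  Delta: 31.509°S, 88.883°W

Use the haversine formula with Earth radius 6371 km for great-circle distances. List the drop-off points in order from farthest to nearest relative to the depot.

Distances from the depot:
Alpha 30.456°S, 85.973°W: 291.9 km
Bravo 27.733°S, 87.099°W: 284.4 km
Charlie 31.959°S, 88.613°W: 247.3 km
Echo 29.029°S, 86.592°W: 237.0 km
Delta 31.509°S, 88.883°W: 195.8 km
Foxtrot 29.744°S, 90.818°W: 185.7 km
Golf 29.587°S, 88.239°W: 65.9 km

Alpha, Bravo, Charlie, Echo, Delta, Foxtrot, Golf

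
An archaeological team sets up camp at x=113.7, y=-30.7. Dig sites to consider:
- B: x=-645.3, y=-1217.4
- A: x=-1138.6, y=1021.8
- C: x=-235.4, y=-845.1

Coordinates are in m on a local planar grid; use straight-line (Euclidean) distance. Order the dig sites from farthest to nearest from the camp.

A, B, C

Distance from the camp at x=113.7, y=-30.7 to each:
A x=-1138.6, y=1021.8: 1635.9 m
B x=-645.3, y=-1217.4: 1408.7 m
C x=-235.4, y=-845.1: 886.1 m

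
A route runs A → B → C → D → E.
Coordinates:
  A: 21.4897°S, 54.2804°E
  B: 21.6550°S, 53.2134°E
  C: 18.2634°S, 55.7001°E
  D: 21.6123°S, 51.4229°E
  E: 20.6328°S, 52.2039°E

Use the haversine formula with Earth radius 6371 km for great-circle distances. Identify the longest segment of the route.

Leg distances:
A→B: 111.9 km
B→C: 458.0 km
C→D: 581.8 km
D→E: 135.7 km
The longest leg is C–D at 581.8 km.

C–D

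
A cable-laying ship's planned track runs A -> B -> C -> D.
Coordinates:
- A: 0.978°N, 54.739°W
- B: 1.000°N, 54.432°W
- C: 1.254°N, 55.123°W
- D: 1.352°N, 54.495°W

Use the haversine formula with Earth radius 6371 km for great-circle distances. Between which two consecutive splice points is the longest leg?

Leg distances:
A→B: 34.2 km
B→C: 81.8 km
C→D: 70.7 km
The longest leg is B–C at 81.8 km.

B–C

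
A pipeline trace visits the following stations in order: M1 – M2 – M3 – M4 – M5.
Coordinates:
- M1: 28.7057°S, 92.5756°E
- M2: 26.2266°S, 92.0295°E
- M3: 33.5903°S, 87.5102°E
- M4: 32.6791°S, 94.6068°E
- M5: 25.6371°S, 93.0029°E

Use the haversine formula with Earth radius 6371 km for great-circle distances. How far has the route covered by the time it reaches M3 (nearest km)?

Leg distances:
M1→M2: 280.9 km  (cumulative 280.9 km)
M2→M3: 927.2 km  (cumulative 1208.0 km)
Cumulative distance at M3 ≈ 1208 km.

1208 km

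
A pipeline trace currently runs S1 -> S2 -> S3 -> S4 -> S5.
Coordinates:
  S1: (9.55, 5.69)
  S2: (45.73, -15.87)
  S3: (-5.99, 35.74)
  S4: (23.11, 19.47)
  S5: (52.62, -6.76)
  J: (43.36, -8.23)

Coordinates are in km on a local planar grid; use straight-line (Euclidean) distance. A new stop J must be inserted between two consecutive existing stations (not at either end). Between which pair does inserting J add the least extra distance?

Added distance for inserting J between each consecutive pair:
S1–S2: 2.4 km
S2–S3: 1.0 km
S3–S4: 67.1 km
S4–S5: 4.2 km
Smallest added distance is 1.0 km, inserting between S2 and S3.

between S2 and S3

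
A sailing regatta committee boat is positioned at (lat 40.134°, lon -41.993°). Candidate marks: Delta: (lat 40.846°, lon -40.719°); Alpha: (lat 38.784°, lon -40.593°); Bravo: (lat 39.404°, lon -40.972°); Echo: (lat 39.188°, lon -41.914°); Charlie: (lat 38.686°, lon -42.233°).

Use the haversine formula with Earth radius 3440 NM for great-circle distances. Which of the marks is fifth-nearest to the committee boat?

Alpha

Distances from the committee boat ((lat 40.134°, lon -41.993°)):
Echo: 56.9 NM
Bravo: 64.3 NM
Delta: 72.2 NM
Charlie: 87.6 NM
Alpha: 103.8 NM
The fifth-nearest is Alpha at 103.8 NM.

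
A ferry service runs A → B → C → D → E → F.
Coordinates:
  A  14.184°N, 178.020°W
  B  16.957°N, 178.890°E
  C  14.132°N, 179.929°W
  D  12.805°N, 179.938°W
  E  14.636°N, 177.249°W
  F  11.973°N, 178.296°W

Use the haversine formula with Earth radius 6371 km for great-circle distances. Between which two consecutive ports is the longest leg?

A–B

Leg distances:
A→B: 452.3 km
B→C: 338.6 km
C→D: 147.6 km
D→E: 354.7 km
E→F: 317.0 km
The longest leg is A–B at 452.3 km.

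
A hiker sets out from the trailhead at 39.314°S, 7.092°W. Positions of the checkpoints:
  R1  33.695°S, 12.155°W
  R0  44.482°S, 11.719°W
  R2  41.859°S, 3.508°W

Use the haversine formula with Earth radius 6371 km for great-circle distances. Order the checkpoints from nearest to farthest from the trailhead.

Distances from the trailhead:
R2 41.859°S, 3.508°W: 414.3 km
R0 44.482°S, 11.719°W: 690.3 km
R1 33.695°S, 12.155°W: 771.2 km

R2, R0, R1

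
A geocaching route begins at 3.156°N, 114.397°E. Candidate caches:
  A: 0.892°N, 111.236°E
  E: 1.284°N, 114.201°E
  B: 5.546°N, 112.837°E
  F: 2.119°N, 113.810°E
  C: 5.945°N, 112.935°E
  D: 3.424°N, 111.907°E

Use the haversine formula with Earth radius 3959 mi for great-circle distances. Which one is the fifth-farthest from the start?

E

Distance to each, sorted:
A: 268.5 mi
C: 217.4 mi
B: 197.0 mi
D: 172.8 mi
E: 130.1 mi
F: 82.3 mi
The fifth-farthest is E at 130.1 mi.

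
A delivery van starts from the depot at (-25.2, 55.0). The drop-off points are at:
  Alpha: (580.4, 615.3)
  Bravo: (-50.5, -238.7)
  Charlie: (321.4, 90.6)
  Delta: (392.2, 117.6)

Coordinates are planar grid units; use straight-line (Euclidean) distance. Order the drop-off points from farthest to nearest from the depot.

Alpha, Delta, Charlie, Bravo

Distances from the depot:
Alpha (580.4, 615.3): 825.0
Delta (392.2, 117.6): 422.1
Charlie (321.4, 90.6): 348.4
Bravo (-50.5, -238.7): 294.8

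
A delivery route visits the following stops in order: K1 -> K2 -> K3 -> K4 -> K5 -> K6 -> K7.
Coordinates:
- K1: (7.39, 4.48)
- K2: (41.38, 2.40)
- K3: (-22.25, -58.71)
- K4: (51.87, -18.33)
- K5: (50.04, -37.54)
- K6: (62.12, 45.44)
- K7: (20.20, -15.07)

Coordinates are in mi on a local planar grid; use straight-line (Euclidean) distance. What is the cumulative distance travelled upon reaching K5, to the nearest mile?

226 mi

Leg distances:
K1→K2: 34.1 mi  (cumulative 34.1 mi)
K2→K3: 88.2 mi  (cumulative 122.3 mi)
K3→K4: 84.4 mi  (cumulative 206.7 mi)
K4→K5: 19.3 mi  (cumulative 226.0 mi)
Cumulative distance at K5 ≈ 226 mi.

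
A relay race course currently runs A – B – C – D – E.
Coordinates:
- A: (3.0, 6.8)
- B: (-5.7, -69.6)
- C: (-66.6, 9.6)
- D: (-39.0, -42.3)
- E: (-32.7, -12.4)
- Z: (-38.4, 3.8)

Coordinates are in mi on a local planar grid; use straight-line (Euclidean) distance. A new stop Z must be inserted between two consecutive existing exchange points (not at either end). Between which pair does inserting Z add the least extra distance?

Added distance for inserting Z between each consecutive pair:
A–B: 45.0 mi
B–C: 9.2 mi
C–D: 16.1 mi
D–E: 32.7 mi
Smallest added distance is 9.2 mi, inserting between B and C.

between B and C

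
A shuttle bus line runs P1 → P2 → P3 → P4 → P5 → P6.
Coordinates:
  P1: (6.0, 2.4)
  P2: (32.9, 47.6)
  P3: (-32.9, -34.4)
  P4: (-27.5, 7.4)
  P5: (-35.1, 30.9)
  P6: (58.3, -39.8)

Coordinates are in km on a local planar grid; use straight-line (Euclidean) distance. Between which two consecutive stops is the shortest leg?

P4–P5

Leg distances:
P1→P2: 52.6 km
P2→P3: 105.1 km
P3→P4: 42.1 km
P4→P5: 24.7 km
P5→P6: 117.1 km
The shortest leg is P4–P5 at 24.7 km.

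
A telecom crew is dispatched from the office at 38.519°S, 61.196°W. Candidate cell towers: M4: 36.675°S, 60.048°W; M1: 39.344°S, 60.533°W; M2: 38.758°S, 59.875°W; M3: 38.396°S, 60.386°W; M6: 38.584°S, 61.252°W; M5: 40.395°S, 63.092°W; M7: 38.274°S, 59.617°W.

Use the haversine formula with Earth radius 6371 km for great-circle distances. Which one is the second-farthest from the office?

Distance to each, sorted:
M5: 264.6 km
M4: 228.6 km
M7: 140.3 km
M2: 117.8 km
M1: 108.2 km
M3: 71.8 km
M6: 8.7 km
The second-farthest is M4 at 228.6 km.

M4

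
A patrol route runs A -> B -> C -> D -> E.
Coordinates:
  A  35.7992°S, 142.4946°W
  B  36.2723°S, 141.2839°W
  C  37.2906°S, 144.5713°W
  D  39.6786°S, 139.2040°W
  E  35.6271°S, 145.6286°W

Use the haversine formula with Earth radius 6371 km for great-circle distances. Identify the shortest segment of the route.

Leg distances:
A→B: 120.9 km
B→C: 313.9 km
C→D: 537.2 km
D→E: 722.7 km
The shortest leg is A–B at 120.9 km.

A–B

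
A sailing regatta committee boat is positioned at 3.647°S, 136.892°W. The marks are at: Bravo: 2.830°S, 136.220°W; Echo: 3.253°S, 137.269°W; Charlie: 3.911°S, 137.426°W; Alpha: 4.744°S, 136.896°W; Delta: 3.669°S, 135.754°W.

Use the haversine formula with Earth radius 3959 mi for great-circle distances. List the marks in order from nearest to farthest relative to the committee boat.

Echo, Charlie, Bravo, Alpha, Delta

Distance from the committee boat at 3.647°S, 136.892°W to each:
Echo 3.253°S, 137.269°W: 37.6 mi
Charlie 3.911°S, 137.426°W: 41.1 mi
Bravo 2.830°S, 136.220°W: 73.0 mi
Alpha 4.744°S, 136.896°W: 75.8 mi
Delta 3.669°S, 135.754°W: 78.5 mi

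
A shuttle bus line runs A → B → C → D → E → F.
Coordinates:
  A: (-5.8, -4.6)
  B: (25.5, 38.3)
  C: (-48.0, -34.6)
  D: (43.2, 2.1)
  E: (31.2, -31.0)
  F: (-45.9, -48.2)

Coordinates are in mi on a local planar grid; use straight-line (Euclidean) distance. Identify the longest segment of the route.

Leg distances:
A→B: 53.1 mi
B→C: 103.5 mi
C→D: 98.3 mi
D→E: 35.2 mi
E→F: 79.0 mi
The longest leg is B–C at 103.5 mi.

B–C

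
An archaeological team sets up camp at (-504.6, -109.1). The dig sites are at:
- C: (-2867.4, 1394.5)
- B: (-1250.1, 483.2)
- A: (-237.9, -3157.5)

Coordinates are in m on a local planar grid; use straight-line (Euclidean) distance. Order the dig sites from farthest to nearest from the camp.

Distances from the camp:
A (-237.9, -3157.5): 3060.0 m
C (-2867.4, 1394.5): 2800.6 m
B (-1250.1, 483.2): 952.1 m

A, C, B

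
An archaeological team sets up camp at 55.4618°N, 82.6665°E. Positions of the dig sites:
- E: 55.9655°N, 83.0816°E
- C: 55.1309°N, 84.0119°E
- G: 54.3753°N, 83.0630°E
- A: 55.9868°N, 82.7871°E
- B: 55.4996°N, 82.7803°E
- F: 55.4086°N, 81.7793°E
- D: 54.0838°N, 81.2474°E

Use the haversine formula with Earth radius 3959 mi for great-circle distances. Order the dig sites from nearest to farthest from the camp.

B, F, A, E, C, G, D

Distance from the camp at 55.4618°N, 82.6665°E to each:
B 55.4996°N, 82.7803°E: 5.2 mi
F 55.4086°N, 81.7793°E: 35.0 mi
A 55.9868°N, 82.7871°E: 36.6 mi
E 55.9655°N, 83.0816°E: 38.4 mi
C 55.1309°N, 84.0119°E: 57.7 mi
G 54.3753°N, 83.0630°E: 76.7 mi
D 54.0838°N, 81.2474°E: 110.7 mi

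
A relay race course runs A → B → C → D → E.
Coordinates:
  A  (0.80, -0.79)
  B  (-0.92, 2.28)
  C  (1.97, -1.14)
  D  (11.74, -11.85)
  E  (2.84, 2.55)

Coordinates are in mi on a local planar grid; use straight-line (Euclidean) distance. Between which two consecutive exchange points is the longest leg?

D–E

Leg distances:
A→B: 3.5 mi
B→C: 4.5 mi
C→D: 14.5 mi
D→E: 16.9 mi
The longest leg is D–E at 16.9 mi.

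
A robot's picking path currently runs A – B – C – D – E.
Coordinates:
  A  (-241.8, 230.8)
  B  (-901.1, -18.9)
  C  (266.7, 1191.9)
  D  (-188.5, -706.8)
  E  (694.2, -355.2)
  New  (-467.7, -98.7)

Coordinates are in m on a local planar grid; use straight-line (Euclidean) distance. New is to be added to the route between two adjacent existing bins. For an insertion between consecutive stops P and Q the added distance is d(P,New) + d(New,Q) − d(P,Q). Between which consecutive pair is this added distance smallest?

Added distance for inserting New between each consecutive pair:
A–B: 135.2 m
B–C: 243.4 m
C–D: 201.6 m
D–E: 908.9 m
Smallest added distance is 135.2 m, inserting between A and B.

between A and B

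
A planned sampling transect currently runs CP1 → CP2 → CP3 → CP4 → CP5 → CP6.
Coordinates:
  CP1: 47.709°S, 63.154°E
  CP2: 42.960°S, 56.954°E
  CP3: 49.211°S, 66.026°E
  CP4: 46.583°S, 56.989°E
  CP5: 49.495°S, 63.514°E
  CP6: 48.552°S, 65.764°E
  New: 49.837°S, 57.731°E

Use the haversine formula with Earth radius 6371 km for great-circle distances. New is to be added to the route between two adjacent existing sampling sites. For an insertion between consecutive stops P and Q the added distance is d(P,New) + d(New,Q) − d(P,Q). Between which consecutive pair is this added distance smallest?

between CP4 and CP5

Added distance for inserting New between each consecutive pair:
CP1–CP2: 513.1 km
CP2–CP3: 384.5 km
CP3–CP4: 234.7 km
CP4–CP5: 200.9 km
CP5–CP6: 823.8 km
Smallest added distance is 200.9 km, inserting between CP4 and CP5.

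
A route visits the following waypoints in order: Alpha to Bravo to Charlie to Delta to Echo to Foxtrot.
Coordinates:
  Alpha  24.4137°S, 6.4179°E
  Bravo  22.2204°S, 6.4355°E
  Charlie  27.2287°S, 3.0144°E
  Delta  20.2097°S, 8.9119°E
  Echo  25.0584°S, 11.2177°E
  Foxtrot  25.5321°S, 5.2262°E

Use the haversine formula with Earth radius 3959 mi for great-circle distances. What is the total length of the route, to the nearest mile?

Leg distances:
Alpha→Bravo: 151.6 mi  (cumulative 151.6 mi)
Bravo→Charlie: 407.2 mi  (cumulative 558.8 mi)
Charlie→Delta: 611.6 mi  (cumulative 1170.4 mi)
Delta→Echo: 365.9 mi  (cumulative 1536.3 mi)
Echo→Foxtrot: 375.7 mi  (cumulative 1912.0 mi)
Total route length ≈ 1912 mi.

1912 mi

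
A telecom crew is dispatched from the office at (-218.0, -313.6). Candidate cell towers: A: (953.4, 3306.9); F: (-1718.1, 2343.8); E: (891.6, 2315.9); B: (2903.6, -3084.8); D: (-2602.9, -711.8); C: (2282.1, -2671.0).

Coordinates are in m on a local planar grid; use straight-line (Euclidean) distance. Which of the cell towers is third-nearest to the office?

Distance to each, sorted:
D: 2417.9 m
E: 2854.0 m
F: 3051.6 m
C: 3436.3 m
A: 3805.3 m
B: 4174.2 m
The third-nearest is F at 3051.6 m.

F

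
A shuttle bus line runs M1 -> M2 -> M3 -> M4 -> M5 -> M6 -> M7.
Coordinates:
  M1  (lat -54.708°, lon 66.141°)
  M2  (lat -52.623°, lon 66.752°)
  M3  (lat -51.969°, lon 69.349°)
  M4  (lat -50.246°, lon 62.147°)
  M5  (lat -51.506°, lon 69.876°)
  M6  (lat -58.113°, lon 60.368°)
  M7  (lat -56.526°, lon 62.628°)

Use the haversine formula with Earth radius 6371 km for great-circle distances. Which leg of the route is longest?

M5–M6

Leg distances:
M1→M2: 235.3 km
M2→M3: 191.0 km
M3→M4: 537.8 km
M4→M5: 559.8 km
M5→M6: 952.6 km
M6→M7: 222.6 km
The longest leg is M5–M6 at 952.6 km.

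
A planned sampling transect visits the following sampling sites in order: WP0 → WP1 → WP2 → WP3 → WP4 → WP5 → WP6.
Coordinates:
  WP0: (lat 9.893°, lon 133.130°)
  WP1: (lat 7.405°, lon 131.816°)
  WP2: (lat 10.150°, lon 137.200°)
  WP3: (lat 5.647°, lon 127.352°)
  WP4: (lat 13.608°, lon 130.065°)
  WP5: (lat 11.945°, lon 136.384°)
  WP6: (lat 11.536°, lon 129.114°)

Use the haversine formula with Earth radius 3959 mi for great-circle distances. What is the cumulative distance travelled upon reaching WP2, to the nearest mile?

Leg distances:
WP0→WP1: 193.9 mi  (cumulative 193.9 mi)
WP1→WP2: 413.7 mi  (cumulative 607.6 mi)
Cumulative distance at WP2 ≈ 608 mi.

608 mi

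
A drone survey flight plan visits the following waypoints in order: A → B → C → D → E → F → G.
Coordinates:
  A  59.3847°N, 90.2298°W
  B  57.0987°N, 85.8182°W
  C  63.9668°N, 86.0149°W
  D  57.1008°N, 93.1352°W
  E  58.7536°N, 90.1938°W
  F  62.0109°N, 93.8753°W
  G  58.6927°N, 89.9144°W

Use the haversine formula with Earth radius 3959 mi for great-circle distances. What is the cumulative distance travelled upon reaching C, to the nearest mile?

Leg distances:
A→B: 225.1 mi  (cumulative 225.1 mi)
B→C: 474.6 mi  (cumulative 699.7 mi)
Cumulative distance at C ≈ 700 mi.

700 mi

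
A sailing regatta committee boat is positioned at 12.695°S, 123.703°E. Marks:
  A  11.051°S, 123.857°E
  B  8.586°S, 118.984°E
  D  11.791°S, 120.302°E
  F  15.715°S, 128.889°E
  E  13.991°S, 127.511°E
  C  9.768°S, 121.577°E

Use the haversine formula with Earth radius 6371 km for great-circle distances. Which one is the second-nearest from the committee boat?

Distances from the committee boat (12.695°S, 123.703°E):
A: 183.6 km
D: 383.0 km
C: 399.6 km
E: 436.5 km
F: 652.1 km
B: 688.9 km
The second-nearest is D at 383.0 km.

D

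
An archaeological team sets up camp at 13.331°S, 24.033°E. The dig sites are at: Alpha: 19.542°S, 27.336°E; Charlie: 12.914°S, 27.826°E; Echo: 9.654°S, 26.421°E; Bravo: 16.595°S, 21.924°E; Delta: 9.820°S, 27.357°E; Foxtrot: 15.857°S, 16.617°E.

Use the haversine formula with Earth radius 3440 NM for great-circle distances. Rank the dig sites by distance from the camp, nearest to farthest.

Charlie, Bravo, Echo, Delta, Alpha, Foxtrot

Computing each great-circle distance from 13.331°S, 24.033°E:
Charlie 12.914°S, 27.826°E: 223.2 NM
Bravo 16.595°S, 21.924°E: 231.0 NM
Echo 9.654°S, 26.421°E: 261.7 NM
Delta 9.820°S, 27.357°E: 287.5 NM
Alpha 19.542°S, 27.336°E: 418.6 NM
Foxtrot 15.857°S, 16.617°E: 456.7 NM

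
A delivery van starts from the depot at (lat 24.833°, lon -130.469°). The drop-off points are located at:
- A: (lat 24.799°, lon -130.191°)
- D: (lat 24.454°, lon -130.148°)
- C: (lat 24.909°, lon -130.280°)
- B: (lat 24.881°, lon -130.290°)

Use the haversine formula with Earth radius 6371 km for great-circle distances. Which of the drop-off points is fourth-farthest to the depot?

Distances from the depot ((lat 24.833°, lon -130.469°)):
D: 53.2 km
A: 28.3 km
C: 20.9 km
B: 18.8 km
The fourth-farthest is B at 18.8 km.

B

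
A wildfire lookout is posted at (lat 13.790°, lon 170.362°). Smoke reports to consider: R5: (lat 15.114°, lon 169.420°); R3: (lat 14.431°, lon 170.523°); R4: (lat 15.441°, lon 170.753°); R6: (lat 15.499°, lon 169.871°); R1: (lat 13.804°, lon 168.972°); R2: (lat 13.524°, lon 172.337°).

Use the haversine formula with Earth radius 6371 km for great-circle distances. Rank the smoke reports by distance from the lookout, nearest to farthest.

Distance from the lookout at (lat 13.790°, lon 170.362°) to each:
R3 (lat 14.431°, lon 170.523°): 73.4 km
R1 (lat 13.804°, lon 168.972°): 150.1 km
R5 (lat 15.114°, lon 169.420°): 178.8 km
R4 (lat 15.441°, lon 170.753°): 188.3 km
R6 (lat 15.499°, lon 169.871°): 197.2 km
R2 (lat 13.524°, lon 172.337°): 215.4 km

R3, R1, R5, R4, R6, R2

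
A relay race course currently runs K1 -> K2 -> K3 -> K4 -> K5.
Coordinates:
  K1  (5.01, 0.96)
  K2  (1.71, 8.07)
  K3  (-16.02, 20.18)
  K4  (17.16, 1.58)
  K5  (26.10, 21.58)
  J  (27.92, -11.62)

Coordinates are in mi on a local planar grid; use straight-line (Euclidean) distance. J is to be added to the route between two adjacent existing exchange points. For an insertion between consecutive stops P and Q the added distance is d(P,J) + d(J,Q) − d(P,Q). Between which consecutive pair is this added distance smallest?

between K4 and K5

Added distance for inserting J between each consecutive pair:
K1–K2: 51.1 mi
K2–K3: 65.6 mi
K3–K4: 33.2 mi
K4–K5: 28.4 mi
Smallest added distance is 28.4 mi, inserting between K4 and K5.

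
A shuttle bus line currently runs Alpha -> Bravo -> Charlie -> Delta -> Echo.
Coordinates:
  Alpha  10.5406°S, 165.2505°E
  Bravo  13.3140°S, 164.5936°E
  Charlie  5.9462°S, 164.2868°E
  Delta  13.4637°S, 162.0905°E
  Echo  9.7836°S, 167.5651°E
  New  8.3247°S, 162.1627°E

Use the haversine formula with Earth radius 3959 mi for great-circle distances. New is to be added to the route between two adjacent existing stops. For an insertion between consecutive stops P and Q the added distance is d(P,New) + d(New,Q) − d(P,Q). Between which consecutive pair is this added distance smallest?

between Charlie and Delta

Added distance for inserting New between each consecutive pair:
Alpha–Bravo: 445.7 mi
Bravo–Charlie: 92.2 mi
Charlie–Delta: 34.2 mi
Delta–Echo: 288.0 mi
Smallest added distance is 34.2 mi, inserting between Charlie and Delta.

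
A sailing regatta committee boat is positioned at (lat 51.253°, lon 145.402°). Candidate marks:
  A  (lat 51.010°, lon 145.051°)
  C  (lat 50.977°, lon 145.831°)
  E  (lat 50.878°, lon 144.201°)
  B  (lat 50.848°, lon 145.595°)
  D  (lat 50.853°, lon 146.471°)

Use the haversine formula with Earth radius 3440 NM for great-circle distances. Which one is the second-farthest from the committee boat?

D

Distance to each, sorted:
E: 50.6 NM
D: 47.0 NM
B: 25.4 NM
C: 23.2 NM
A: 19.7 NM
The second-farthest is D at 47.0 NM.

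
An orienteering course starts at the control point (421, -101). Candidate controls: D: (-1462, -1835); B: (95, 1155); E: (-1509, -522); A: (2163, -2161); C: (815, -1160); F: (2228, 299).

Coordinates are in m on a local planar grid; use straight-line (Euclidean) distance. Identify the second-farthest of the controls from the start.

Distance to each, sorted:
A: 2697.8 m
D: 2559.8 m
E: 1975.4 m
F: 1850.7 m
B: 1297.6 m
C: 1129.9 m
The second-farthest is D at 2559.8 m.

D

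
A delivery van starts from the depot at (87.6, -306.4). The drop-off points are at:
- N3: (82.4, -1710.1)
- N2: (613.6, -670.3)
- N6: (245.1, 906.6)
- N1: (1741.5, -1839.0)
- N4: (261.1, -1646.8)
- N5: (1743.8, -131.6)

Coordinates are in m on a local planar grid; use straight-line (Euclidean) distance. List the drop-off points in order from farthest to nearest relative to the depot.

N1, N5, N3, N4, N6, N2

Distances from the depot:
N1 (1741.5, -1839.0): 2254.8 m
N5 (1743.8, -131.6): 1665.4 m
N3 (82.4, -1710.1): 1403.7 m
N4 (261.1, -1646.8): 1351.6 m
N6 (245.1, 906.6): 1223.2 m
N2 (613.6, -670.3): 639.6 m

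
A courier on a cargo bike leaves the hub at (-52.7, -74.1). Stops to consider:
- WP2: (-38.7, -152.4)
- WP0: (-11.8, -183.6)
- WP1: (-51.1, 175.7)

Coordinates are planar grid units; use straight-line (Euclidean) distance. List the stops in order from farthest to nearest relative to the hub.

Distance from the hub at (-52.7, -74.1) to each:
WP1 (-51.1, 175.7): 249.8
WP0 (-11.8, -183.6): 116.9
WP2 (-38.7, -152.4): 79.5

WP1, WP0, WP2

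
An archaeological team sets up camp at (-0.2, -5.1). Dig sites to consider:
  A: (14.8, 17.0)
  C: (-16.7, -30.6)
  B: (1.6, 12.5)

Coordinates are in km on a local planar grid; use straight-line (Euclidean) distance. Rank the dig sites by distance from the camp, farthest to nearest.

Distance from the camp at (-0.2, -5.1) to each:
C (-16.7, -30.6): 30.4 km
A (14.8, 17.0): 26.7 km
B (1.6, 12.5): 17.7 km

C, A, B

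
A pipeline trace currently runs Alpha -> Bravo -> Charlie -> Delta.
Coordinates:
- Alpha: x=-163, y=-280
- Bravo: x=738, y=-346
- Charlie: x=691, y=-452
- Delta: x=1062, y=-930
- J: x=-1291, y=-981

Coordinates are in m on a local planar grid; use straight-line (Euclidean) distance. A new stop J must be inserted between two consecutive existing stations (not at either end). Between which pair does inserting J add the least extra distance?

between Alpha and Bravo

Added distance for inserting J between each consecutive pair:
Alpha–Bravo: 2550.7 m
Bravo–Charlie: 4061.5 m
Charlie–Delta: 3799.9 m
Smallest added distance is 2550.7 m, inserting between Alpha and Bravo.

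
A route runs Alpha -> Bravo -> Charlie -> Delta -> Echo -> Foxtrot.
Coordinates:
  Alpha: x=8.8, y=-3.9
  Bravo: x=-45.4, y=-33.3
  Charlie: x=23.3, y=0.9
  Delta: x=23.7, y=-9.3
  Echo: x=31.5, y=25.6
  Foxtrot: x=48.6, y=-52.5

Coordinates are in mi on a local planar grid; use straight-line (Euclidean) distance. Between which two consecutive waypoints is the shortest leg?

Leg distances:
Alpha→Bravo: 61.7 mi
Bravo→Charlie: 76.7 mi
Charlie→Delta: 10.2 mi
Delta→Echo: 35.8 mi
Echo→Foxtrot: 80.0 mi
The shortest leg is Charlie–Delta at 10.2 mi.

Charlie–Delta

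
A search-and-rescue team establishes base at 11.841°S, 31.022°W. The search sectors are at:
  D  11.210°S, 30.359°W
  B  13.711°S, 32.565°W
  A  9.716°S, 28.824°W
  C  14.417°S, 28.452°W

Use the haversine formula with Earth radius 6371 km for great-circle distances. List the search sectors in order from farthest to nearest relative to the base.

Computing each great-circle distance from 11.841°S, 31.022°W:
C 14.417°S, 28.452°W: 399.4 km
A 9.716°S, 28.824°W: 336.9 km
B 13.711°S, 32.565°W: 266.9 km
D 11.210°S, 30.359°W: 100.7 km

C, A, B, D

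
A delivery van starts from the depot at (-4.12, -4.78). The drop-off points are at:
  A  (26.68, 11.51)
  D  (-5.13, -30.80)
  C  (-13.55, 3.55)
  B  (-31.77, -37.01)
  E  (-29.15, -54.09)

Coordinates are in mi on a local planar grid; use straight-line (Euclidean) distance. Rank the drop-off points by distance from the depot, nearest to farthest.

C, D, A, B, E

Computing each straight-line distance from (-4.12, -4.78):
C (-13.55, 3.55): 12.6 mi
D (-5.13, -30.80): 26.0 mi
A (26.68, 11.51): 34.8 mi
B (-31.77, -37.01): 42.5 mi
E (-29.15, -54.09): 55.3 mi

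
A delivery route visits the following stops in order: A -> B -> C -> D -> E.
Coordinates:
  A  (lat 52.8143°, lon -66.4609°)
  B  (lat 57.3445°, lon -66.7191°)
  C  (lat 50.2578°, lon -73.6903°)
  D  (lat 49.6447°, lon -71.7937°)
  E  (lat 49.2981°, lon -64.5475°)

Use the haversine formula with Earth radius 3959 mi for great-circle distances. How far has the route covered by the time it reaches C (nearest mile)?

879 mi

Leg distances:
A→B: 313.2 mi  (cumulative 313.2 mi)
B→C: 565.7 mi  (cumulative 878.8 mi)
Cumulative distance at C ≈ 879 mi.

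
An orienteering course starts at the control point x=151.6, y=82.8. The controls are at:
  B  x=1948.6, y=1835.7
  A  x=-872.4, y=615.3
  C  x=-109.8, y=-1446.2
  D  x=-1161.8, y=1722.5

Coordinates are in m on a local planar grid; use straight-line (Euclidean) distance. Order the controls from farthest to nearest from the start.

B, D, C, A

Distances from the start:
B x=1948.6, y=1835.7: 2510.4 m
D x=-1161.8, y=1722.5: 2100.9 m
C x=-109.8, y=-1446.2: 1551.2 m
A x=-872.4, y=615.3: 1154.2 m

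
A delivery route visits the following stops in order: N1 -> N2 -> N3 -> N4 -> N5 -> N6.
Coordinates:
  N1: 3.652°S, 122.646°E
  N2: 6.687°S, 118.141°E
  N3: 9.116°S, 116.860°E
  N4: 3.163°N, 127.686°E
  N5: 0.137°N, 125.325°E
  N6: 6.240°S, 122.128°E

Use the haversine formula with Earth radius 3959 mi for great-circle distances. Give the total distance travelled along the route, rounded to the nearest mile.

Leg distances:
N1→N2: 374.3 mi  (cumulative 374.3 mi)
N2→N3: 189.4 mi  (cumulative 563.6 mi)
N3→N4: 1129.5 mi  (cumulative 1693.1 mi)
N4→N5: 265.2 mi  (cumulative 1958.3 mi)
N5→N6: 492.7 mi  (cumulative 2451.0 mi)
Total route length ≈ 2451 mi.

2451 mi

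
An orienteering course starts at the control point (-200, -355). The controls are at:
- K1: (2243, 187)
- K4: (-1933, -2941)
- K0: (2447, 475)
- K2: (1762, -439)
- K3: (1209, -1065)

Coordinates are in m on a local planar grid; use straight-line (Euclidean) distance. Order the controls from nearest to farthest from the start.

Distance from the start at (-200, -355) to each:
K3 (1209, -1065): 1577.8 m
K2 (1762, -439): 1963.8 m
K1 (2243, 187): 2502.4 m
K0 (2447, 475): 2774.1 m
K4 (-1933, -2941): 3113.0 m

K3, K2, K1, K0, K4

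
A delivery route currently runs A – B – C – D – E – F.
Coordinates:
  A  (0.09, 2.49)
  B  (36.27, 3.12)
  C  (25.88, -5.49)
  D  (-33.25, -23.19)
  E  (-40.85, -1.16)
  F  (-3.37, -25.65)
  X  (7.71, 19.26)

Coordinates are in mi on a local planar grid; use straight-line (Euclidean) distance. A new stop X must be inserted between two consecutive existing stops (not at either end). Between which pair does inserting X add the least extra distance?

between A and B

Added distance for inserting X between each consecutive pair:
A–B: 15.0 mi
B–C: 50.0 mi
C–D: 28.0 mi
D–E: 88.4 mi
E–F: 54.2 mi
Smallest added distance is 15.0 mi, inserting between A and B.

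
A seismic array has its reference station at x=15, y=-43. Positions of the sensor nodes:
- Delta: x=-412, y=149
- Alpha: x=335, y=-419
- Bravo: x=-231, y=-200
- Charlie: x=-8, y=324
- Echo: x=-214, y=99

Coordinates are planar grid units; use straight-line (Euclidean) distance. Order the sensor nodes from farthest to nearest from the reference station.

Distances from the reference station:
Alpha x=335, y=-419: 493.7
Delta x=-412, y=149: 468.2
Charlie x=-8, y=324: 367.7
Bravo x=-231, y=-200: 291.8
Echo x=-214, y=99: 269.5

Alpha, Delta, Charlie, Bravo, Echo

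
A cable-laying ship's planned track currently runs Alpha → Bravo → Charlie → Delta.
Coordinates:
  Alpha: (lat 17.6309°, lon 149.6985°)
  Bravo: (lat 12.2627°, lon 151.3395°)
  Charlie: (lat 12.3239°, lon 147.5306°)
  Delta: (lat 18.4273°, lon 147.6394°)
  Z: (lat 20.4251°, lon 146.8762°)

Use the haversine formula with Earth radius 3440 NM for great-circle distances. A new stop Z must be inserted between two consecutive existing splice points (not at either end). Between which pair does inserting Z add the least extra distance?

between Charlie and Delta

Added distance for inserting Z between each consecutive pair:
Alpha–Bravo: 449.2 NM
Bravo–Charlie: 817.7 NM
Charlie–Delta: 248.8 NM
Smallest added distance is 248.8 NM, inserting between Charlie and Delta.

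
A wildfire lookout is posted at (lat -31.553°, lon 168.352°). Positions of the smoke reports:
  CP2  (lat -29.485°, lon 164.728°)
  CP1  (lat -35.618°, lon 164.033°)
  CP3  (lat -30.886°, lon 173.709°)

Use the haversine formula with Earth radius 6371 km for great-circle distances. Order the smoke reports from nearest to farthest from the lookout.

Distance from the lookout at (lat -31.553°, lon 168.352°) to each:
CP2 (lat -29.485°, lon 164.728°): 416.4 km
CP3 (lat -30.886°, lon 173.709°): 514.7 km
CP1 (lat -35.618°, lon 164.033°): 603.5 km

CP2, CP3, CP1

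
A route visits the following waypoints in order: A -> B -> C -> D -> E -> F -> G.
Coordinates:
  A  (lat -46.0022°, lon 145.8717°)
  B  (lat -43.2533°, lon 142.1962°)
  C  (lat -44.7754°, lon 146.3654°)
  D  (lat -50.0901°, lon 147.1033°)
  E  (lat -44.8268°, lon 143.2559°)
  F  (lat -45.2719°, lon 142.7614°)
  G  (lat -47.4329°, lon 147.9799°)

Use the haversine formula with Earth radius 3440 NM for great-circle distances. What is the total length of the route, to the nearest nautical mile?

1389 NM

Leg distances:
A→B: 227.8 NM  (cumulative 227.8 NM)
B→C: 201.9 NM  (cumulative 429.6 NM)
C→D: 320.5 NM  (cumulative 750.1 NM)
D→E: 352.4 NM  (cumulative 1102.5 NM)
E→F: 34.0 NM  (cumulative 1136.5 NM)
F→G: 252.1 NM  (cumulative 1388.6 NM)
Total route length ≈ 1389 NM.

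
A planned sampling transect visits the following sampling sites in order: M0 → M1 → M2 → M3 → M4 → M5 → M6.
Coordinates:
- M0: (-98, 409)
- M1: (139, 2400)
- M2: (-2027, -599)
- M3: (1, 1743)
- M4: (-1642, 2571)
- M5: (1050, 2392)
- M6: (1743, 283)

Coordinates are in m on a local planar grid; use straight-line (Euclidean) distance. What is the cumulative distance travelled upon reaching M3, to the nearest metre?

8802 m

Leg distances:
M0→M1: 2005.1 m  (cumulative 2005.1 m)
M1→M2: 3699.4 m  (cumulative 5704.5 m)
M2→M3: 3098.0 m  (cumulative 8802.5 m)
Cumulative distance at M3 ≈ 8802 m.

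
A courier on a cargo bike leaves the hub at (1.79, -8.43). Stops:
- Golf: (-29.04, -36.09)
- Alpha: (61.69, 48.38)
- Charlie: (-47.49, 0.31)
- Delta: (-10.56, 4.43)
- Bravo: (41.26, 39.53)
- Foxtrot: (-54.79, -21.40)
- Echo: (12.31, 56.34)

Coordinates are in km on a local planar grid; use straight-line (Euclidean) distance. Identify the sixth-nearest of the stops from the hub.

Distance to each, sorted:
Delta: 17.8 km
Golf: 41.4 km
Charlie: 50.0 km
Foxtrot: 58.0 km
Bravo: 62.1 km
Echo: 65.6 km
Alpha: 82.6 km
The sixth-nearest is Echo at 65.6 km.

Echo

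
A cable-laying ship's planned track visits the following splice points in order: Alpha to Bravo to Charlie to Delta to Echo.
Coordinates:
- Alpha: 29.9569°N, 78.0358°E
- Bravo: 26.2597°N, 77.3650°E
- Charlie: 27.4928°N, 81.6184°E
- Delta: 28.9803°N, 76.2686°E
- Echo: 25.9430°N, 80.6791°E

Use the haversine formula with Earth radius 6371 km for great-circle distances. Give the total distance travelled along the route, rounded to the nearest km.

Leg distances:
Alpha→Bravo: 416.3 km  (cumulative 416.3 km)
Bravo→Charlie: 443.6 km  (cumulative 859.9 km)
Charlie→Delta: 549.5 km  (cumulative 1409.4 km)
Delta→Echo: 550.8 km  (cumulative 1960.1 km)
Total route length ≈ 1960 km.

1960 km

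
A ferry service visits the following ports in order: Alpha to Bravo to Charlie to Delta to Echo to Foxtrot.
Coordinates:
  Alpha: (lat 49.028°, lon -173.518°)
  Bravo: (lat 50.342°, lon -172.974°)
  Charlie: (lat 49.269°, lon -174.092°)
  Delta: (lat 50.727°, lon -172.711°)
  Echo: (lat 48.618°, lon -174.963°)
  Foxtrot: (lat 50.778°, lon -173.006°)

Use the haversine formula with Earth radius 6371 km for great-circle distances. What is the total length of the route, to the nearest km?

Leg distances:
Alpha→Bravo: 151.3 km  (cumulative 151.3 km)
Bravo→Charlie: 143.8 km  (cumulative 295.0 km)
Charlie→Delta: 189.8 km  (cumulative 484.8 km)
Delta→Echo: 285.0 km  (cumulative 769.9 km)
Echo→Foxtrot: 278.4 km  (cumulative 1048.2 km)
Total route length ≈ 1048 km.

1048 km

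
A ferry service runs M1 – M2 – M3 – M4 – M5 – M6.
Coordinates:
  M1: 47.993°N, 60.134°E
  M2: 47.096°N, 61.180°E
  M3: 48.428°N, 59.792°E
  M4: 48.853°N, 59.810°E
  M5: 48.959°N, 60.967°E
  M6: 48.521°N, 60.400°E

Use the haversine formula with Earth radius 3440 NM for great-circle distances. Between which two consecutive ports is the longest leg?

M2–M3

Leg distances:
M1→M2: 68.5 NM
M2→M3: 97.6 NM
M3→M4: 25.5 NM
M4→M5: 46.1 NM
M5→M6: 34.6 NM
The longest leg is M2–M3 at 97.6 NM.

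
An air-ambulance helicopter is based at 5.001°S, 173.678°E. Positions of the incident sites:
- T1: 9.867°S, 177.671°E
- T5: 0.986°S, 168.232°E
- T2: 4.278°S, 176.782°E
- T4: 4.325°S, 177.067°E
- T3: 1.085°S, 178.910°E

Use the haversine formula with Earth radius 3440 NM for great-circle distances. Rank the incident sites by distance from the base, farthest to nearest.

T5, T3, T1, T4, T2

Distances from the base:
T5 0.986°S, 168.232°E: 405.8 NM
T3 1.085°S, 178.910°E: 392.0 NM
T1 9.867°S, 177.671°E: 376.6 NM
T4 4.325°S, 177.067°E: 206.8 NM
T2 4.278°S, 176.782°E: 190.8 NM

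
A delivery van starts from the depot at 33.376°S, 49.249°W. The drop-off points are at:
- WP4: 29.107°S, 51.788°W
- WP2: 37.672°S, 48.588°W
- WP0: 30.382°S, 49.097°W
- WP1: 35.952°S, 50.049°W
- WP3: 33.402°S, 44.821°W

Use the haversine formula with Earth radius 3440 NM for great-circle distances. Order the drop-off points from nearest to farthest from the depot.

Distance from the depot at 33.376°S, 49.249°W to each:
WP1 35.952°S, 50.049°W: 159.6 NM
WP0 30.382°S, 49.097°W: 179.9 NM
WP3 33.402°S, 44.821°W: 222.0 NM
WP2 37.672°S, 48.588°W: 259.9 NM
WP4 29.107°S, 51.788°W: 287.5 NM

WP1, WP0, WP3, WP2, WP4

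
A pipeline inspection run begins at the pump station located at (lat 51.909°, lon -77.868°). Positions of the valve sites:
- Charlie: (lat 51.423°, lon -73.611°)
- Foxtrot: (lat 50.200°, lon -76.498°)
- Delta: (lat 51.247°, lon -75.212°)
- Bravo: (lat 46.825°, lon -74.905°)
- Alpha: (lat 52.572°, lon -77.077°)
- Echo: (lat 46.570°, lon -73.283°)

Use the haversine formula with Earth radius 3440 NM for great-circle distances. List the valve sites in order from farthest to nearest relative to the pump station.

Echo, Bravo, Charlie, Foxtrot, Delta, Alpha

Computing each great-circle distance from (lat 51.909°, lon -77.868°):
Echo (lat 46.570°, lon -73.283°): 367.3 NM
Bravo (lat 46.825°, lon -74.905°): 326.4 NM
Charlie (lat 51.423°, lon -73.611°): 161.2 NM
Foxtrot (lat 50.200°, lon -76.498°): 114.9 NM
Delta (lat 51.247°, lon -75.212°): 106.8 NM
Alpha (lat 52.572°, lon -77.077°): 49.3 NM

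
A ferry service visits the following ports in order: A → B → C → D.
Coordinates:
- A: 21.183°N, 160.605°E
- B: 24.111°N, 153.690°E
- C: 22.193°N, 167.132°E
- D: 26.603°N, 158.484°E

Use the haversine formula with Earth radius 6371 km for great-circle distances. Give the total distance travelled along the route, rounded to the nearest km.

3174 km

Leg distances:
A→B: 780.6 km  (cumulative 780.6 km)
B→C: 1390.2 km  (cumulative 2170.8 km)
C→D: 1003.3 km  (cumulative 3174.0 km)
Total route length ≈ 3174 km.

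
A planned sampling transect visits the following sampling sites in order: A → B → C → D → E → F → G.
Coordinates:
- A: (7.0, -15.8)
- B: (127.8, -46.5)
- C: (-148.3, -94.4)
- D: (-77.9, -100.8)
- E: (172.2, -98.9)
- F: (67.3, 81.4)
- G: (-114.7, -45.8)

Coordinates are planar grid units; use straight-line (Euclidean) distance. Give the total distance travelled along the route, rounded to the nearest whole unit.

Leg distances:
A→B: 124.6  (cumulative 124.6)
B→C: 280.2  (cumulative 404.9)
C→D: 70.7  (cumulative 475.6)
D→E: 250.1  (cumulative 725.7)
E→F: 208.6  (cumulative 934.3)
F→G: 222.0  (cumulative 1156.3)
Total route length ≈ 1156.

1156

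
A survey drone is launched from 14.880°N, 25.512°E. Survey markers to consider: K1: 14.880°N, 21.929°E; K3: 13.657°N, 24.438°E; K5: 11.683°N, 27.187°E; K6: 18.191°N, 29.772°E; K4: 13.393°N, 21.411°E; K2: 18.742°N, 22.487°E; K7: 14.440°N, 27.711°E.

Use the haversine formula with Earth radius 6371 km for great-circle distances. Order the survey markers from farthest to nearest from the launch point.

Distance from the launch point at 14.880°N, 25.512°E to each:
K6 18.191°N, 29.772°E: 584.5 km
K2 18.742°N, 22.487°E: 536.7 km
K4 13.393°N, 21.411°E: 472.1 km
K5 11.683°N, 27.187°E: 399.0 km
K1 14.880°N, 21.929°E: 385.0 km
K7 14.440°N, 27.711°E: 241.6 km
K3 13.657°N, 24.438°E: 178.6 km

K6, K2, K4, K5, K1, K7, K3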